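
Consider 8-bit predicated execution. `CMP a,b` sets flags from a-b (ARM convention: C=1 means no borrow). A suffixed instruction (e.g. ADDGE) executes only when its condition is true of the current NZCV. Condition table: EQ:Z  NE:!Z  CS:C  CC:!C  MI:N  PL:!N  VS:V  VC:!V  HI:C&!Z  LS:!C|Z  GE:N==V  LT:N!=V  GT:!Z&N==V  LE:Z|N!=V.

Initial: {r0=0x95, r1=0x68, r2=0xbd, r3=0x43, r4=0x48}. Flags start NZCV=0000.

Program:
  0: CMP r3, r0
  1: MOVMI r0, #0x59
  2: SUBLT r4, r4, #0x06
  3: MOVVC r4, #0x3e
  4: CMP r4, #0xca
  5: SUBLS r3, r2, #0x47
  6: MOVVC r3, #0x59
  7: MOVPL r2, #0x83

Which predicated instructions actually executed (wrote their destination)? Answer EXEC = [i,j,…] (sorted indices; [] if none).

EXEC = [1,5,6,7]

[0] flags=1001 → (cmp)
[1] flags=1001 MI?T → r0=0x59
[2] flags=1001 LT?F → skip
[3] flags=1001 VC?F → skip
[4] flags=0000 → (cmp)
[5] flags=0000 LS?T → r3=0x76
[6] flags=0000 VC?T → r3=0x59
[7] flags=0000 PL?T → r2=0x83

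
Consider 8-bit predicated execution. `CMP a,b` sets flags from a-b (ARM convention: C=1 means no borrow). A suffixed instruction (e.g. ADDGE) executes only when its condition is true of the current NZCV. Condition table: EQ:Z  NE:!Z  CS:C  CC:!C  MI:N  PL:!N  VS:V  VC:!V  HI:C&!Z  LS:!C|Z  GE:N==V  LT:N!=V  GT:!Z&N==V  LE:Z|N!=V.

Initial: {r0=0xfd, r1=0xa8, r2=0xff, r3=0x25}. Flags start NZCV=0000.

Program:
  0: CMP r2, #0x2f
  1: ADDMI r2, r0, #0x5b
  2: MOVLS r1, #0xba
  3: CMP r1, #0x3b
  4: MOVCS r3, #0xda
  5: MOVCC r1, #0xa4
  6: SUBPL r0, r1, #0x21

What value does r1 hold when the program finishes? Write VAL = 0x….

0: ✓ CMP  NZCV=1010
1: ✓ ADDMI  r2←0x58
2: · MOVLS
3: ✓ CMP  NZCV=0011
4: ✓ MOVCS  r3←0xda
5: · MOVCC
6: ✓ SUBPL  r0←0x87

VAL = 0xa8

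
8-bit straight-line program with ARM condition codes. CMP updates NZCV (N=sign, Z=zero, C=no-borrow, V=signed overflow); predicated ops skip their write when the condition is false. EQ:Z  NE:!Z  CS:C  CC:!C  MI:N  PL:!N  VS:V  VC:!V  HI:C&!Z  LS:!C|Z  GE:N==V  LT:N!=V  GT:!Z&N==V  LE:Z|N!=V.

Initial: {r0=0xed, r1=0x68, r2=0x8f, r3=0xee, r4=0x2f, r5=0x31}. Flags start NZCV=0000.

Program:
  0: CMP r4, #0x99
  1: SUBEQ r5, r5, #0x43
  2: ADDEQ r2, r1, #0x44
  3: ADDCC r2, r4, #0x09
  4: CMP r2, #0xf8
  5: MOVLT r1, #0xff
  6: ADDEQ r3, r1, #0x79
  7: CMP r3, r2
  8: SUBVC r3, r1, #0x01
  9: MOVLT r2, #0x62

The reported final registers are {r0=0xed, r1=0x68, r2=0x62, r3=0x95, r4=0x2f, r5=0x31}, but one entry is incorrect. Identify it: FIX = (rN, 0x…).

FIX = (r3, 0x67)

0: ✓ CMP  NZCV=1001
1: · SUBEQ
2: · ADDEQ
3: ✓ ADDCC  r2←0x38
4: ✓ CMP  NZCV=0000
5: · MOVLT
6: · ADDEQ
7: ✓ CMP  NZCV=1010
8: ✓ SUBVC  r3←0x67
9: ✓ MOVLT  r2←0x62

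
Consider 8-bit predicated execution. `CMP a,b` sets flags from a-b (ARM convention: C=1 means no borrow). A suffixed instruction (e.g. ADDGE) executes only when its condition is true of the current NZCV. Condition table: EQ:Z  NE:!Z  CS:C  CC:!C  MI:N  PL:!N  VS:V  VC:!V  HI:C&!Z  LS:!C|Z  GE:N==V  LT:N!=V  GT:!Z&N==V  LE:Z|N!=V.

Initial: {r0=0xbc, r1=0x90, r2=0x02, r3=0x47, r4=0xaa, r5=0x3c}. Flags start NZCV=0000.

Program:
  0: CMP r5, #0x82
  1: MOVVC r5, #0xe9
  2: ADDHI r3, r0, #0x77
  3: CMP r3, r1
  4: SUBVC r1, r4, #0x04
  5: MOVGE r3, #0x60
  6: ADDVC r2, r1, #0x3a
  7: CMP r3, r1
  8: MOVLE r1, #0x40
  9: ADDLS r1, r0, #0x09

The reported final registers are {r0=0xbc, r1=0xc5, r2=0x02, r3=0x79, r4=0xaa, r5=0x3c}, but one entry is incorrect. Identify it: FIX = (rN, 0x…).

0: ✓ CMP  NZCV=1001
1: · MOVVC
2: · ADDHI
3: ✓ CMP  NZCV=1001
4: · SUBVC
5: ✓ MOVGE  r3←0x60
6: · ADDVC
7: ✓ CMP  NZCV=1001
8: · MOVLE
9: ✓ ADDLS  r1←0xc5

FIX = (r3, 0x60)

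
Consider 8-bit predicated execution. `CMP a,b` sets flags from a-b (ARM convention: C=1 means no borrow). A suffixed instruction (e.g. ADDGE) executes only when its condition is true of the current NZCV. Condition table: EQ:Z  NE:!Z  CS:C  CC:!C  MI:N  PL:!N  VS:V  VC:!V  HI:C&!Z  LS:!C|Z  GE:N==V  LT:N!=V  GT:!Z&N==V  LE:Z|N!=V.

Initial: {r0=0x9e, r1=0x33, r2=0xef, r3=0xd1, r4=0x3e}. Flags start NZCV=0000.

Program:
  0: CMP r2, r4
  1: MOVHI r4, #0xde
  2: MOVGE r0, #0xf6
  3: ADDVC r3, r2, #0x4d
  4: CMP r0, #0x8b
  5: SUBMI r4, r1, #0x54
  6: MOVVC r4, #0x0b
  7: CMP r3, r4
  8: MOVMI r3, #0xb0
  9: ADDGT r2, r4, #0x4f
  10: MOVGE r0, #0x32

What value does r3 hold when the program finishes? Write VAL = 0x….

VAL = 0x3c

[0] flags=1010 → (cmp)
[1] flags=1010 HI?T → r4=0xde
[2] flags=1010 GE?F → skip
[3] flags=1010 VC?T → r3=0x3c
[4] flags=0010 → (cmp)
[5] flags=0010 MI?F → skip
[6] flags=0010 VC?T → r4=0x0b
[7] flags=0010 → (cmp)
[8] flags=0010 MI?F → skip
[9] flags=0010 GT?T → r2=0x5a
[10] flags=0010 GE?T → r0=0x32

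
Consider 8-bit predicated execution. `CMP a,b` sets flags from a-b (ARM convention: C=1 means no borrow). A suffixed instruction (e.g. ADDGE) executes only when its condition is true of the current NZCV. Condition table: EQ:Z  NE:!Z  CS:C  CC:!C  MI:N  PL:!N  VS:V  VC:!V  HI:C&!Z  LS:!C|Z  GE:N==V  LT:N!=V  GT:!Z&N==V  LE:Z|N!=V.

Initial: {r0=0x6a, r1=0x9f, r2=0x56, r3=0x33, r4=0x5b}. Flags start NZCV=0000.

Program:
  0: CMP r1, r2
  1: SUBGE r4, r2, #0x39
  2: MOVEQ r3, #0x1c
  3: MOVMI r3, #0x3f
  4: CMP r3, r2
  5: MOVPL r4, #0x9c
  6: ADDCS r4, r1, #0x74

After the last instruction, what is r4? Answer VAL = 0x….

VAL = 0x5b

[0] flags=0011 → (cmp)
[1] flags=0011 GE?F → skip
[2] flags=0011 EQ?F → skip
[3] flags=0011 MI?F → skip
[4] flags=1000 → (cmp)
[5] flags=1000 PL?F → skip
[6] flags=1000 CS?F → skip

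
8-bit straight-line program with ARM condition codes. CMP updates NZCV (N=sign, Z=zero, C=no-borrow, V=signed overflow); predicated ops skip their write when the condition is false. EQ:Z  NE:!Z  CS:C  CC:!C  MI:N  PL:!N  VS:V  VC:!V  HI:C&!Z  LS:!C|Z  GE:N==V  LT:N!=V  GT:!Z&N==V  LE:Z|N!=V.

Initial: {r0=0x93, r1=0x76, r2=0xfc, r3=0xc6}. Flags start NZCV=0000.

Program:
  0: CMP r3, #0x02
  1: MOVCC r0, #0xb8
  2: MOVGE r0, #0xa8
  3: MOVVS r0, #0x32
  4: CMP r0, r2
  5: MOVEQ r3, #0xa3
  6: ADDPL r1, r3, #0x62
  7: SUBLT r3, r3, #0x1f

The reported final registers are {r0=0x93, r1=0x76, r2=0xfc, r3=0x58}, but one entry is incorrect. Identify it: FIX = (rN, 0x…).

0: ✓ CMP  NZCV=1010
1: · MOVCC
2: · MOVGE
3: · MOVVS
4: ✓ CMP  NZCV=1000
5: · MOVEQ
6: · ADDPL
7: ✓ SUBLT  r3←0xa7

FIX = (r3, 0xa7)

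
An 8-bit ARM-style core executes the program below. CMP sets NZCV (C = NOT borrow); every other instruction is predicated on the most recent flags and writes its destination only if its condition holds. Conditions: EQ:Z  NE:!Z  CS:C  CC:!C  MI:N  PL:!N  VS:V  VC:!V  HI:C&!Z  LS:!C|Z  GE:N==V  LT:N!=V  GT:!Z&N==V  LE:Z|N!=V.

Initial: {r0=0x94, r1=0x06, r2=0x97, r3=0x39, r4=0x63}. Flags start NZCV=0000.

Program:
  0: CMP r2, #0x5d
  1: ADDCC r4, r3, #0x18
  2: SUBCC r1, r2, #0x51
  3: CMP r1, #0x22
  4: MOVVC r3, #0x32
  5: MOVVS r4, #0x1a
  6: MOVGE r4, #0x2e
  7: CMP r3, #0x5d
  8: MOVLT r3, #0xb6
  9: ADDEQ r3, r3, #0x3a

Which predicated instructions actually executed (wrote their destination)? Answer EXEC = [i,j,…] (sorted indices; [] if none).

0: ✓ CMP  NZCV=0011
1: · ADDCC
2: · SUBCC
3: ✓ CMP  NZCV=1000
4: ✓ MOVVC  r3←0x32
5: · MOVVS
6: · MOVGE
7: ✓ CMP  NZCV=1000
8: ✓ MOVLT  r3←0xb6
9: · ADDEQ

EXEC = [4,8]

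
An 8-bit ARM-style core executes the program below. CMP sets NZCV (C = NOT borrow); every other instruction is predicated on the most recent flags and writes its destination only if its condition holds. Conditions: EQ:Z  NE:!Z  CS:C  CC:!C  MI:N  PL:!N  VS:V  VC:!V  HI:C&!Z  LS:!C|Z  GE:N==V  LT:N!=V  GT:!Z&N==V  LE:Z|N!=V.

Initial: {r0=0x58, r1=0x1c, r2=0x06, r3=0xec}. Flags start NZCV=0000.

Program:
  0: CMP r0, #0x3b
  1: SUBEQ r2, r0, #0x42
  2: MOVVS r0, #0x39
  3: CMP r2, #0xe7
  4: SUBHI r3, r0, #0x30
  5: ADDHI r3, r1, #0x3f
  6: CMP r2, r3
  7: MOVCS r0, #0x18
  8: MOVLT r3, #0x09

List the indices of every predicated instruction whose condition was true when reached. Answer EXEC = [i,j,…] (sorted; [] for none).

EXEC = []

0: ✓ CMP  NZCV=0010
1: · SUBEQ
2: · MOVVS
3: ✓ CMP  NZCV=0000
4: · SUBHI
5: · ADDHI
6: ✓ CMP  NZCV=0000
7: · MOVCS
8: · MOVLT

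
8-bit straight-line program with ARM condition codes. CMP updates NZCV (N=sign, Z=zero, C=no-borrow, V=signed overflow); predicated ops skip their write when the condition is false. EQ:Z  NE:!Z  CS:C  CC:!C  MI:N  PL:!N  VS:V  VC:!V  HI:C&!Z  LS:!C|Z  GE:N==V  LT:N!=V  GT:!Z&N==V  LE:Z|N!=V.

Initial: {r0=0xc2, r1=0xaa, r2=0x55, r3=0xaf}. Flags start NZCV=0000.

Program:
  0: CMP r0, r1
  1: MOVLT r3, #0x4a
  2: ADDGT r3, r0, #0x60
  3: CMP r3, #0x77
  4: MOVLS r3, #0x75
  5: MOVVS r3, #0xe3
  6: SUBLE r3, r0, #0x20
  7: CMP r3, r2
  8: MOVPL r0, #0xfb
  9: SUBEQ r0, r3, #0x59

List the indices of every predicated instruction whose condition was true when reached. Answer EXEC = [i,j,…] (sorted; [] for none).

EXEC = [2,4,6,8]

0: ✓ CMP  NZCV=0010
1: · MOVLT
2: ✓ ADDGT  r3←0x22
3: ✓ CMP  NZCV=1000
4: ✓ MOVLS  r3←0x75
5: · MOVVS
6: ✓ SUBLE  r3←0xa2
7: ✓ CMP  NZCV=0011
8: ✓ MOVPL  r0←0xfb
9: · SUBEQ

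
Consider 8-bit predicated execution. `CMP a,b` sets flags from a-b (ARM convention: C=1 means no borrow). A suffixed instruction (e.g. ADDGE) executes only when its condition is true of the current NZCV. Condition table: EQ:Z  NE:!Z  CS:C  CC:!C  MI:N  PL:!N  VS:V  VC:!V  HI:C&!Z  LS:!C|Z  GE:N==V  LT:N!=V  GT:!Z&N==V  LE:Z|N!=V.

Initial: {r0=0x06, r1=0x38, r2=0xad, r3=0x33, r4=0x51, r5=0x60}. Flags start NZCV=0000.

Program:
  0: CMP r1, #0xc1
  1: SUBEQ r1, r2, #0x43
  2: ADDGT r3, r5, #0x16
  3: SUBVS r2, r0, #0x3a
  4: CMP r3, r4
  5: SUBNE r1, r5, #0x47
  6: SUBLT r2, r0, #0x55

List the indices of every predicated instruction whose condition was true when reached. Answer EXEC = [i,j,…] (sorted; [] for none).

0: ✓ CMP  NZCV=0000
1: · SUBEQ
2: ✓ ADDGT  r3←0x76
3: · SUBVS
4: ✓ CMP  NZCV=0010
5: ✓ SUBNE  r1←0x19
6: · SUBLT

EXEC = [2,5]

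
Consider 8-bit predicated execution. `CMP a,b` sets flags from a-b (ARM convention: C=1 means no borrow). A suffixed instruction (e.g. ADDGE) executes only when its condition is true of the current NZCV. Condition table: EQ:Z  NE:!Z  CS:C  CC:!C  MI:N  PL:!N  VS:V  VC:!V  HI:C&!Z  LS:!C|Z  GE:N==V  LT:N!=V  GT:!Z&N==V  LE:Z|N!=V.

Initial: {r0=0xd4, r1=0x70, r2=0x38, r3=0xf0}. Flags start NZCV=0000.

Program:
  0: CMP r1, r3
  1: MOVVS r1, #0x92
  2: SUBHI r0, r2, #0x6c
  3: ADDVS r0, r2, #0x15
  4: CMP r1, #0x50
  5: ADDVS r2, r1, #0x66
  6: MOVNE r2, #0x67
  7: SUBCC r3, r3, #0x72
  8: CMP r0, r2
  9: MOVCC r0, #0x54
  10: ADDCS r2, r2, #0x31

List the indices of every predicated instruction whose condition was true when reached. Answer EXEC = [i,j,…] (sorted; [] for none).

EXEC = [1,3,5,6,9]

[0] flags=1001 → (cmp)
[1] flags=1001 VS?T → r1=0x92
[2] flags=1001 HI?F → skip
[3] flags=1001 VS?T → r0=0x4d
[4] flags=0011 → (cmp)
[5] flags=0011 VS?T → r2=0xf8
[6] flags=0011 NE?T → r2=0x67
[7] flags=0011 CC?F → skip
[8] flags=1000 → (cmp)
[9] flags=1000 CC?T → r0=0x54
[10] flags=1000 CS?F → skip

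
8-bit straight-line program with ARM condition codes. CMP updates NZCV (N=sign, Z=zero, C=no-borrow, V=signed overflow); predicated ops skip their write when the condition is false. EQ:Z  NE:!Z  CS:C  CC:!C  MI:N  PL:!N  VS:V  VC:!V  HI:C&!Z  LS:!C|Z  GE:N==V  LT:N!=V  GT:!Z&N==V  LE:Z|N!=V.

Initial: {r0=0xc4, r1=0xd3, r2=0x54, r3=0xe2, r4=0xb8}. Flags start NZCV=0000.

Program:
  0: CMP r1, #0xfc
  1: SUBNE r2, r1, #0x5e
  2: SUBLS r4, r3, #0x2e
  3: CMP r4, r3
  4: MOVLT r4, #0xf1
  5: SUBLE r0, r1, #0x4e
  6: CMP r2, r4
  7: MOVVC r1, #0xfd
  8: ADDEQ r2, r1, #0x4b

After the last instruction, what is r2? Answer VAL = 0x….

VAL = 0x75

0: ✓ CMP  NZCV=1000
1: ✓ SUBNE  r2←0x75
2: ✓ SUBLS  r4←0xb4
3: ✓ CMP  NZCV=1000
4: ✓ MOVLT  r4←0xf1
5: ✓ SUBLE  r0←0x85
6: ✓ CMP  NZCV=1001
7: · MOVVC
8: · ADDEQ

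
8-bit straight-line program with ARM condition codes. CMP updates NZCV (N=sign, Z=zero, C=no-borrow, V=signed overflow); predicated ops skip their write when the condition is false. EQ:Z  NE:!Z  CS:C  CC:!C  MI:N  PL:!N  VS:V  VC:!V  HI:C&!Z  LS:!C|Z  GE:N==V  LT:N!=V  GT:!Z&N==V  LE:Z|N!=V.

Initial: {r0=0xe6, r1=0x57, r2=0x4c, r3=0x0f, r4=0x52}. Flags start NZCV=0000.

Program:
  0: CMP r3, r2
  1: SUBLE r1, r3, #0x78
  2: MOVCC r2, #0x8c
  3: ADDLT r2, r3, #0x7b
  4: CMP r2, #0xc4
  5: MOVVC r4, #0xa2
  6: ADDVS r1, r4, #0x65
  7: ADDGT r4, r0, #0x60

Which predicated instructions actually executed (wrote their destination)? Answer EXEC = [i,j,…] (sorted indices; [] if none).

EXEC = [1,2,3,5]

[0] flags=1000 → (cmp)
[1] flags=1000 LE?T → r1=0x97
[2] flags=1000 CC?T → r2=0x8c
[3] flags=1000 LT?T → r2=0x8a
[4] flags=1000 → (cmp)
[5] flags=1000 VC?T → r4=0xa2
[6] flags=1000 VS?F → skip
[7] flags=1000 GT?F → skip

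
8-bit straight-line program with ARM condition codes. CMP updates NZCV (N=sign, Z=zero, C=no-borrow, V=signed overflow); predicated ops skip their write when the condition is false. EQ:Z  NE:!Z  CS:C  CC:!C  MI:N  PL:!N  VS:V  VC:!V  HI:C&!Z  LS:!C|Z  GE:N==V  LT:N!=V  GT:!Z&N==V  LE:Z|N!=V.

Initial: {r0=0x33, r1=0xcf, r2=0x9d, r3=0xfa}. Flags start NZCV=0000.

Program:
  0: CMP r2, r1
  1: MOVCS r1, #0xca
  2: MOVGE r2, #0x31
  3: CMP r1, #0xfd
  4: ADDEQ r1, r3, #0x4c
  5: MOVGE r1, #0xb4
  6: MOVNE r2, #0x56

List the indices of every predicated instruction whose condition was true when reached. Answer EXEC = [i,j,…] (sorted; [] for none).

0: ✓ CMP  NZCV=1000
1: · MOVCS
2: · MOVGE
3: ✓ CMP  NZCV=1000
4: · ADDEQ
5: · MOVGE
6: ✓ MOVNE  r2←0x56

EXEC = [6]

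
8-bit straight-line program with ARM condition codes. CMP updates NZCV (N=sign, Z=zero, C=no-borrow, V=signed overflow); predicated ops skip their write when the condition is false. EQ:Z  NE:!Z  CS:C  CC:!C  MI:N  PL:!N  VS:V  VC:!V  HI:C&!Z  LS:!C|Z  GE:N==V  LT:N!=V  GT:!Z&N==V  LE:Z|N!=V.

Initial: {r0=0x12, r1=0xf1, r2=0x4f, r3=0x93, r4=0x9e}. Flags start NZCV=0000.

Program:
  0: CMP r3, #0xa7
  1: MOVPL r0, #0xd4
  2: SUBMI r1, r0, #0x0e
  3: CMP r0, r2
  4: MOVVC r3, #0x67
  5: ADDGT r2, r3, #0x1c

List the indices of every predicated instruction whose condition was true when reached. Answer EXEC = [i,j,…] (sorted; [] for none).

EXEC = [2,4]

[0] flags=1000 → (cmp)
[1] flags=1000 PL?F → skip
[2] flags=1000 MI?T → r1=0x04
[3] flags=1000 → (cmp)
[4] flags=1000 VC?T → r3=0x67
[5] flags=1000 GT?F → skip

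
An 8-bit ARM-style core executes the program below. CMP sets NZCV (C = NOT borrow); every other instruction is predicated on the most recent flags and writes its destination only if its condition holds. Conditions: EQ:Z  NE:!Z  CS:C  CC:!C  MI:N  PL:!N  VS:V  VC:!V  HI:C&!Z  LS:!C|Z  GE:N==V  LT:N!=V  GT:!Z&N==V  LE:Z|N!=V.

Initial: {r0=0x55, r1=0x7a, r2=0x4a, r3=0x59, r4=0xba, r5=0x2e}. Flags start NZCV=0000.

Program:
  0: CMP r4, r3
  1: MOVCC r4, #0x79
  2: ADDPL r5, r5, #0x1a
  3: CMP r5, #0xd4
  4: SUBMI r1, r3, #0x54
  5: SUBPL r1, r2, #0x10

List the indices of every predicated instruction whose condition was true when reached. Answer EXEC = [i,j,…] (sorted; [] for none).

EXEC = [2,5]

0: ✓ CMP  NZCV=0011
1: · MOVCC
2: ✓ ADDPL  r5←0x48
3: ✓ CMP  NZCV=0000
4: · SUBMI
5: ✓ SUBPL  r1←0x3a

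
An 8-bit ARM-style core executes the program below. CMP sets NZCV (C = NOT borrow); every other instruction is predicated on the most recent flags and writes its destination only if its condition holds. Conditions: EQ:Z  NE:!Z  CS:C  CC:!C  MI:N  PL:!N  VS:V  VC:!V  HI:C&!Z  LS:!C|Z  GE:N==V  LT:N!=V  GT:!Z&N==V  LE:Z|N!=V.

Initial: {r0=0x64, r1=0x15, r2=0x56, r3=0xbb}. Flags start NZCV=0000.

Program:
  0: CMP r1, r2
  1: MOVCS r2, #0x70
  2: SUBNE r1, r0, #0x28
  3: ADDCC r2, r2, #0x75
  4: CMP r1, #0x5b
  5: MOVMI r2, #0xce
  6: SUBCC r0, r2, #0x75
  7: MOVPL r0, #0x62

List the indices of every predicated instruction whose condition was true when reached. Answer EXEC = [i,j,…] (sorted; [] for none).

0: ✓ CMP  NZCV=1000
1: · MOVCS
2: ✓ SUBNE  r1←0x3c
3: ✓ ADDCC  r2←0xcb
4: ✓ CMP  NZCV=1000
5: ✓ MOVMI  r2←0xce
6: ✓ SUBCC  r0←0x59
7: · MOVPL

EXEC = [2,3,5,6]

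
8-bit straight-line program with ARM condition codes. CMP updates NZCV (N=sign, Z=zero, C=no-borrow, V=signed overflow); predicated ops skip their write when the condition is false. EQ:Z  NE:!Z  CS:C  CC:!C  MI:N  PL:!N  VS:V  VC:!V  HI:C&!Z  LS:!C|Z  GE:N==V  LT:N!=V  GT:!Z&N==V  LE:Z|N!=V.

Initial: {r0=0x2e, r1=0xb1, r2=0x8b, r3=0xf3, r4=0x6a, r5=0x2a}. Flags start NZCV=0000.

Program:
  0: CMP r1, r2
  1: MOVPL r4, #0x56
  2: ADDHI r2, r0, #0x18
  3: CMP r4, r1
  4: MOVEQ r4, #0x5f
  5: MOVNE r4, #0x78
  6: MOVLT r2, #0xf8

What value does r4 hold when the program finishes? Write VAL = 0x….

0: ✓ CMP  NZCV=0010
1: ✓ MOVPL  r4←0x56
2: ✓ ADDHI  r2←0x46
3: ✓ CMP  NZCV=1001
4: · MOVEQ
5: ✓ MOVNE  r4←0x78
6: · MOVLT

VAL = 0x78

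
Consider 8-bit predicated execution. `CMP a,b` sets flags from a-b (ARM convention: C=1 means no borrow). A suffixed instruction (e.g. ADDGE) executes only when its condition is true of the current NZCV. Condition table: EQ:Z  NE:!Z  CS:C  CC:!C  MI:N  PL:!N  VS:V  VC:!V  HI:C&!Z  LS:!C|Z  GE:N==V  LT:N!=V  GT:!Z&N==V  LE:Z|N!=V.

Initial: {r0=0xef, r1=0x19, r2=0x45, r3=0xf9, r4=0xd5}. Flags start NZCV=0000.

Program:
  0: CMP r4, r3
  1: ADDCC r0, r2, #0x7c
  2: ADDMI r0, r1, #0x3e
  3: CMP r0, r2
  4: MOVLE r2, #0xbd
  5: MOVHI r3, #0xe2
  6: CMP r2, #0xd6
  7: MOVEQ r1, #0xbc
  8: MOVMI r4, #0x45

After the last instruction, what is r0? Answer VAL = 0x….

[0] flags=1000 → (cmp)
[1] flags=1000 CC?T → r0=0xc1
[2] flags=1000 MI?T → r0=0x57
[3] flags=0010 → (cmp)
[4] flags=0010 LE?F → skip
[5] flags=0010 HI?T → r3=0xe2
[6] flags=0000 → (cmp)
[7] flags=0000 EQ?F → skip
[8] flags=0000 MI?F → skip

VAL = 0x57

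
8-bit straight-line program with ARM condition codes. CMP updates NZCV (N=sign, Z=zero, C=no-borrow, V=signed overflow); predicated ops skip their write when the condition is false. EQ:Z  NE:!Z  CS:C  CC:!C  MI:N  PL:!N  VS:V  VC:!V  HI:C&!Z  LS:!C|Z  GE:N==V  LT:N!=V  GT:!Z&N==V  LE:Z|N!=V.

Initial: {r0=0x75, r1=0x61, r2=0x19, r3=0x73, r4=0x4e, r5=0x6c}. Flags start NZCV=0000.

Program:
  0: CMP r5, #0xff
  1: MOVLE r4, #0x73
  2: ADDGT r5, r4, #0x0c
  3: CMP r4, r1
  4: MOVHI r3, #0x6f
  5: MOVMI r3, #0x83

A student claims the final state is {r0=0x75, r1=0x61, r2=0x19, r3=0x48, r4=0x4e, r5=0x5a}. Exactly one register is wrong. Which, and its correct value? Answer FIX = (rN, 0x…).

FIX = (r3, 0x83)

[0] flags=0000 → (cmp)
[1] flags=0000 LE?F → skip
[2] flags=0000 GT?T → r5=0x5a
[3] flags=1000 → (cmp)
[4] flags=1000 HI?F → skip
[5] flags=1000 MI?T → r3=0x83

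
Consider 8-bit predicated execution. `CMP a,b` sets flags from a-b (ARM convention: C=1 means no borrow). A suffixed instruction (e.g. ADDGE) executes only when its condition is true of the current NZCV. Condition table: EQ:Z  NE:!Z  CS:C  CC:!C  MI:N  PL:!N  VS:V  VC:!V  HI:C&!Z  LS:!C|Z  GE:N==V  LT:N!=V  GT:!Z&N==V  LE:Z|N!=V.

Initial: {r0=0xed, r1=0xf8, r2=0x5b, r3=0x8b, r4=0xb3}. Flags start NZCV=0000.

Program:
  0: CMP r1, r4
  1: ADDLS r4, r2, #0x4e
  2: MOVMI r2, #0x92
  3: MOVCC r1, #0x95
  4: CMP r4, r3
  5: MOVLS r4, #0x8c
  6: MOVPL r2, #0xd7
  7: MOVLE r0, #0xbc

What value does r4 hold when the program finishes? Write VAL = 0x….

VAL = 0xb3

0: ✓ CMP  NZCV=0010
1: · ADDLS
2: · MOVMI
3: · MOVCC
4: ✓ CMP  NZCV=0010
5: · MOVLS
6: ✓ MOVPL  r2←0xd7
7: · MOVLE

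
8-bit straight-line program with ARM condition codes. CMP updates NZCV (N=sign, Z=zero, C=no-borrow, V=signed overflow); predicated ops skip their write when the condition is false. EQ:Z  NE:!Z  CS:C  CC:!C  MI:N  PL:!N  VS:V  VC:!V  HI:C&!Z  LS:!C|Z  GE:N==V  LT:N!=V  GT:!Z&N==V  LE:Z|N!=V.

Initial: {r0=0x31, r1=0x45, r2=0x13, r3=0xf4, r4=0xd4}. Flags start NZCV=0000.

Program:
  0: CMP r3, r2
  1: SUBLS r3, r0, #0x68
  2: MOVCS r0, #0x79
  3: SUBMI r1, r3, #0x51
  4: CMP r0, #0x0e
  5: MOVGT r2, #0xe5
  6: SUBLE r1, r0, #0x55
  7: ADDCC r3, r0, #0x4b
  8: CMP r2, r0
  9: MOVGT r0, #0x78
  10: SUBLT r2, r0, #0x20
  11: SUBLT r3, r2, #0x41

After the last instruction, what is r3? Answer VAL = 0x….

0: ✓ CMP  NZCV=1010
1: · SUBLS
2: ✓ MOVCS  r0←0x79
3: ✓ SUBMI  r1←0xa3
4: ✓ CMP  NZCV=0010
5: ✓ MOVGT  r2←0xe5
6: · SUBLE
7: · ADDCC
8: ✓ CMP  NZCV=0011
9: · MOVGT
10: ✓ SUBLT  r2←0x59
11: ✓ SUBLT  r3←0x18

VAL = 0x18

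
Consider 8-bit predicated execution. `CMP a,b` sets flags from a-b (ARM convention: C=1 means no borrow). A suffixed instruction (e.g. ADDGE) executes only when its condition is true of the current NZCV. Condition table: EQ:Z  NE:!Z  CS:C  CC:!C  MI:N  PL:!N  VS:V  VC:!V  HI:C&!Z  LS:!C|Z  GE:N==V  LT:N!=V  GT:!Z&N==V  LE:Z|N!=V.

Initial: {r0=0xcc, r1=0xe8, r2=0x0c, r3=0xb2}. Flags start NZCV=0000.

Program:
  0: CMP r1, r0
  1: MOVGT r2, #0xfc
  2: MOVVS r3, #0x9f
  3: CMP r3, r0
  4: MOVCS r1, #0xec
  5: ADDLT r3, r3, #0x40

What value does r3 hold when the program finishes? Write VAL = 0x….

[0] flags=0010 → (cmp)
[1] flags=0010 GT?T → r2=0xfc
[2] flags=0010 VS?F → skip
[3] flags=1000 → (cmp)
[4] flags=1000 CS?F → skip
[5] flags=1000 LT?T → r3=0xf2

VAL = 0xf2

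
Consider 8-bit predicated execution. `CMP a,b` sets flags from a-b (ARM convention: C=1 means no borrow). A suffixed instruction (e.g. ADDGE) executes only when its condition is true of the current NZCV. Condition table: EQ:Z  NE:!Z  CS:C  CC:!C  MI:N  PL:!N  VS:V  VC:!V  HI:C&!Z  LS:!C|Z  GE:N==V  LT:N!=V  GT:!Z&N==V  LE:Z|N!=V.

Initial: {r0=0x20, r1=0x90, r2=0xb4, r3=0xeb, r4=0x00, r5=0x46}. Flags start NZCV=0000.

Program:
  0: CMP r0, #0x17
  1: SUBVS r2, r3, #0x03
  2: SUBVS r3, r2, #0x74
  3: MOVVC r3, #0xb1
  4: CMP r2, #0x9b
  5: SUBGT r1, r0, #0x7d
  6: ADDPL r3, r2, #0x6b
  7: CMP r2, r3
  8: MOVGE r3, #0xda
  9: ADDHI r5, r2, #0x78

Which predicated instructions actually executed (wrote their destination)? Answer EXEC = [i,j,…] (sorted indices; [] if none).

0: ✓ CMP  NZCV=0010
1: · SUBVS
2: · SUBVS
3: ✓ MOVVC  r3←0xb1
4: ✓ CMP  NZCV=0010
5: ✓ SUBGT  r1←0xa3
6: ✓ ADDPL  r3←0x1f
7: ✓ CMP  NZCV=1010
8: · MOVGE
9: ✓ ADDHI  r5←0x2c

EXEC = [3,5,6,9]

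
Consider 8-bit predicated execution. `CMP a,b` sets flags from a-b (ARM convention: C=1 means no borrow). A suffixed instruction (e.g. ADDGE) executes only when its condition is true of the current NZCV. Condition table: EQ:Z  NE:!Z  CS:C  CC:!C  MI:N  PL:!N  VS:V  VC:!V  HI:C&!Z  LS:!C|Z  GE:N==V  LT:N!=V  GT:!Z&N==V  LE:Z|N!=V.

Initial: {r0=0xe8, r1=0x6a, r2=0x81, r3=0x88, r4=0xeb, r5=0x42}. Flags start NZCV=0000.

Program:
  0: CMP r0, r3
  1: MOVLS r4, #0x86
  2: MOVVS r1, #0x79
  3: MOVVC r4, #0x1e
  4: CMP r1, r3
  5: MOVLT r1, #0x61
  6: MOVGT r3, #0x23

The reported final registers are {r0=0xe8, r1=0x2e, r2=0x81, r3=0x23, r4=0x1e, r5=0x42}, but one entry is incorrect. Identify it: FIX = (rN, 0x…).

0: ✓ CMP  NZCV=0010
1: · MOVLS
2: · MOVVS
3: ✓ MOVVC  r4←0x1e
4: ✓ CMP  NZCV=1001
5: · MOVLT
6: ✓ MOVGT  r3←0x23

FIX = (r1, 0x6a)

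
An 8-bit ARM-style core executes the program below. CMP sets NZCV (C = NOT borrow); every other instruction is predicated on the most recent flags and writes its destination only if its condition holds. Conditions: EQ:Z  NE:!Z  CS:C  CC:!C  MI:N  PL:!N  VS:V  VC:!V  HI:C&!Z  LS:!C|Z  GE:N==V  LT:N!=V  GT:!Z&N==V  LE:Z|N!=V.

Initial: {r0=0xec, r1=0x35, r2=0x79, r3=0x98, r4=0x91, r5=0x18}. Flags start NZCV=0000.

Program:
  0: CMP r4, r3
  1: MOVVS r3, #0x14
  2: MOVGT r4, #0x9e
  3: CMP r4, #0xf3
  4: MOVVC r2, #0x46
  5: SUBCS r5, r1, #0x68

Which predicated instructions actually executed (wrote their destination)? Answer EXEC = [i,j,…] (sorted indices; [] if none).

0: ✓ CMP  NZCV=1000
1: · MOVVS
2: · MOVGT
3: ✓ CMP  NZCV=1000
4: ✓ MOVVC  r2←0x46
5: · SUBCS

EXEC = [4]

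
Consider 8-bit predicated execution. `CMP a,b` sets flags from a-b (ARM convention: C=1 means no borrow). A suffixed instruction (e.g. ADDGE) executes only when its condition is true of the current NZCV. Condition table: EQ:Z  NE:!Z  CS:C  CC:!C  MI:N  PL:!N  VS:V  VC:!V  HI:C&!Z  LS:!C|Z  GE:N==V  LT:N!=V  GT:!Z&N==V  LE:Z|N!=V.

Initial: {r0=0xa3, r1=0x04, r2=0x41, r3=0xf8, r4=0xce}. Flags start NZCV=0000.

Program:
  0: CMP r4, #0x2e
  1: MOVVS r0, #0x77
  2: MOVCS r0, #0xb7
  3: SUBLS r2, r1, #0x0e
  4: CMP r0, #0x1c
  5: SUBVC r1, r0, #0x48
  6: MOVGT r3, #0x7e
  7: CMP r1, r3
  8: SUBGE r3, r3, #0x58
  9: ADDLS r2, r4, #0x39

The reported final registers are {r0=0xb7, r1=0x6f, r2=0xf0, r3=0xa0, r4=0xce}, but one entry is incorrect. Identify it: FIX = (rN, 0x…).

FIX = (r2, 0x07)

0: ✓ CMP  NZCV=1010
1: · MOVVS
2: ✓ MOVCS  r0←0xb7
3: · SUBLS
4: ✓ CMP  NZCV=1010
5: ✓ SUBVC  r1←0x6f
6: · MOVGT
7: ✓ CMP  NZCV=0000
8: ✓ SUBGE  r3←0xa0
9: ✓ ADDLS  r2←0x07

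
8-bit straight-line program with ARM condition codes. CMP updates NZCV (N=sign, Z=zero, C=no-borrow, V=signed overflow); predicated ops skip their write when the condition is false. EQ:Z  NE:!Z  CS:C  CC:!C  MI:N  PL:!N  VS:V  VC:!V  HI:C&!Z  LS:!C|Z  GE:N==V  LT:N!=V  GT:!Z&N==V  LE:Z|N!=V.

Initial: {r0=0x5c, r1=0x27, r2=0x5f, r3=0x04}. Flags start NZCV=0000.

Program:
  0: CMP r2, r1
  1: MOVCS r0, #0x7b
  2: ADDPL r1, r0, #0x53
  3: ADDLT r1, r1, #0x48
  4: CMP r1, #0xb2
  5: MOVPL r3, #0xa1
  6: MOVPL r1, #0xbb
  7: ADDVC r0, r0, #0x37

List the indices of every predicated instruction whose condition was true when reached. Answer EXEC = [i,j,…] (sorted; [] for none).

0: ✓ CMP  NZCV=0010
1: ✓ MOVCS  r0←0x7b
2: ✓ ADDPL  r1←0xce
3: · ADDLT
4: ✓ CMP  NZCV=0010
5: ✓ MOVPL  r3←0xa1
6: ✓ MOVPL  r1←0xbb
7: ✓ ADDVC  r0←0xb2

EXEC = [1,2,5,6,7]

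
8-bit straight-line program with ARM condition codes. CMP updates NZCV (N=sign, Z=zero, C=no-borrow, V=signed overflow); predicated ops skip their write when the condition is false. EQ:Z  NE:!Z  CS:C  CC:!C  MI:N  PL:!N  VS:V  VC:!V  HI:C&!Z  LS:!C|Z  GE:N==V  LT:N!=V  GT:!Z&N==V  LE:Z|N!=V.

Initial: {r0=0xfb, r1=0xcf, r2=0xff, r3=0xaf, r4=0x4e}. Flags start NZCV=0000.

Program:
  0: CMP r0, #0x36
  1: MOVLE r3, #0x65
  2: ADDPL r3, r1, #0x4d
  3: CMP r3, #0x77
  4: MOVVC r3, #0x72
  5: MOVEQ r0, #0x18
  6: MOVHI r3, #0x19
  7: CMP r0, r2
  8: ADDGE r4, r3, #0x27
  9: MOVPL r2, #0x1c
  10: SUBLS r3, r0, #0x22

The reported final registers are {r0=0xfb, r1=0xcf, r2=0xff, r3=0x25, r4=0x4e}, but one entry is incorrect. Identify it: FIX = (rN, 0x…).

FIX = (r3, 0xd9)

[0] flags=1010 → (cmp)
[1] flags=1010 LE?T → r3=0x65
[2] flags=1010 PL?F → skip
[3] flags=1000 → (cmp)
[4] flags=1000 VC?T → r3=0x72
[5] flags=1000 EQ?F → skip
[6] flags=1000 HI?F → skip
[7] flags=1000 → (cmp)
[8] flags=1000 GE?F → skip
[9] flags=1000 PL?F → skip
[10] flags=1000 LS?T → r3=0xd9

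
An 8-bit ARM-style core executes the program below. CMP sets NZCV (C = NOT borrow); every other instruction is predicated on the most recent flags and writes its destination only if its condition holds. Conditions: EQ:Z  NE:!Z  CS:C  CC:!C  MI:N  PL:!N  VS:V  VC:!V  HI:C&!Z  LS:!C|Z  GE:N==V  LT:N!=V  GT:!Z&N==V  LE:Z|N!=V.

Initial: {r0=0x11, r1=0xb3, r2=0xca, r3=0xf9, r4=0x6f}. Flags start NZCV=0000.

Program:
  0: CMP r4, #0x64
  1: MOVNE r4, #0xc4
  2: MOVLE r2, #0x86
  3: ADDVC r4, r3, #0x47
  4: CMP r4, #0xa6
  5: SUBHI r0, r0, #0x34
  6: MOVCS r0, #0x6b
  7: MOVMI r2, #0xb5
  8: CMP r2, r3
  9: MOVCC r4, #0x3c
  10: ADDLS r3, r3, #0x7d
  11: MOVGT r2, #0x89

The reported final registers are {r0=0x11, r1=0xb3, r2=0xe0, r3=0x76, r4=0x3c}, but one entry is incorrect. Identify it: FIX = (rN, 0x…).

0: ✓ CMP  NZCV=0010
1: ✓ MOVNE  r4←0xc4
2: · MOVLE
3: ✓ ADDVC  r4←0x40
4: ✓ CMP  NZCV=1001
5: · SUBHI
6: · MOVCS
7: ✓ MOVMI  r2←0xb5
8: ✓ CMP  NZCV=1000
9: ✓ MOVCC  r4←0x3c
10: ✓ ADDLS  r3←0x76
11: · MOVGT

FIX = (r2, 0xb5)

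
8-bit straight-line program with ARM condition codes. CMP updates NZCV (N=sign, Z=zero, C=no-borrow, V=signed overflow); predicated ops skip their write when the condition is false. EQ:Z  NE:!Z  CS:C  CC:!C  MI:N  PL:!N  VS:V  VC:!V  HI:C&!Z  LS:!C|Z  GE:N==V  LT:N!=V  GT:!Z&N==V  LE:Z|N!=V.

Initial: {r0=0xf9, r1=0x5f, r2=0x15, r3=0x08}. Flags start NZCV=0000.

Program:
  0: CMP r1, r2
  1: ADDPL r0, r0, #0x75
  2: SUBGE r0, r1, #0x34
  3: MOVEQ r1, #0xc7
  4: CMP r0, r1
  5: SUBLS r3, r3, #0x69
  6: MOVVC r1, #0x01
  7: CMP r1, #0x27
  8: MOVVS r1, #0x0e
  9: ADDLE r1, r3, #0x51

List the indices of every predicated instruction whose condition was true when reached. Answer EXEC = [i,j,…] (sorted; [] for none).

0: ✓ CMP  NZCV=0010
1: ✓ ADDPL  r0←0x6e
2: ✓ SUBGE  r0←0x2b
3: · MOVEQ
4: ✓ CMP  NZCV=1000
5: ✓ SUBLS  r3←0x9f
6: ✓ MOVVC  r1←0x01
7: ✓ CMP  NZCV=1000
8: · MOVVS
9: ✓ ADDLE  r1←0xf0

EXEC = [1,2,5,6,9]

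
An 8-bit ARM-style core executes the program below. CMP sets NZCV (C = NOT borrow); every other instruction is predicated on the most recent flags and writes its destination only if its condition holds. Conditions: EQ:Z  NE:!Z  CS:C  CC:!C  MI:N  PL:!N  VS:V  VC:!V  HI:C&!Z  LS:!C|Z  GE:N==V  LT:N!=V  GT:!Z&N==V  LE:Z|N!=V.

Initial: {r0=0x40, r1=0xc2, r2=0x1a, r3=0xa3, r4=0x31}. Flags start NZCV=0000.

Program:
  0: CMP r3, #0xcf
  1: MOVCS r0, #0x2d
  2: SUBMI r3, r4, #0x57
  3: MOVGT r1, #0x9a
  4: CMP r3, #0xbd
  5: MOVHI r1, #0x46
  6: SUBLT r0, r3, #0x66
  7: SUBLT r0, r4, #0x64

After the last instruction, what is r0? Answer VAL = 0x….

VAL = 0x40

0: ✓ CMP  NZCV=1000
1: · MOVCS
2: ✓ SUBMI  r3←0xda
3: · MOVGT
4: ✓ CMP  NZCV=0010
5: ✓ MOVHI  r1←0x46
6: · SUBLT
7: · SUBLT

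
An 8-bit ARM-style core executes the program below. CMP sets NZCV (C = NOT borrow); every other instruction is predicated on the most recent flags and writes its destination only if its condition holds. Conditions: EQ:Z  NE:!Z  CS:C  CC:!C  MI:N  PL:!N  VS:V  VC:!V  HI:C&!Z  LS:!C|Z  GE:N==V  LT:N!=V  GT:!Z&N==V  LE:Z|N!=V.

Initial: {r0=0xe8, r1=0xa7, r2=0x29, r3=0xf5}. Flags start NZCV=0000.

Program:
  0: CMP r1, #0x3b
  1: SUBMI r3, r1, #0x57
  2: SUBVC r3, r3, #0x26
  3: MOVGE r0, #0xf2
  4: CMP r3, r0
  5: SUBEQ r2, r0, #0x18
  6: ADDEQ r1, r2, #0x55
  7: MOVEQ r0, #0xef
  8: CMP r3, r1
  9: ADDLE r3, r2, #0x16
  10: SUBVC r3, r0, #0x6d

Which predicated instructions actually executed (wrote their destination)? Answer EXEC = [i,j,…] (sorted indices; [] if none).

[0] flags=0011 → (cmp)
[1] flags=0011 MI?F → skip
[2] flags=0011 VC?F → skip
[3] flags=0011 GE?F → skip
[4] flags=0010 → (cmp)
[5] flags=0010 EQ?F → skip
[6] flags=0010 EQ?F → skip
[7] flags=0010 EQ?F → skip
[8] flags=0010 → (cmp)
[9] flags=0010 LE?F → skip
[10] flags=0010 VC?T → r3=0x7b

EXEC = [10]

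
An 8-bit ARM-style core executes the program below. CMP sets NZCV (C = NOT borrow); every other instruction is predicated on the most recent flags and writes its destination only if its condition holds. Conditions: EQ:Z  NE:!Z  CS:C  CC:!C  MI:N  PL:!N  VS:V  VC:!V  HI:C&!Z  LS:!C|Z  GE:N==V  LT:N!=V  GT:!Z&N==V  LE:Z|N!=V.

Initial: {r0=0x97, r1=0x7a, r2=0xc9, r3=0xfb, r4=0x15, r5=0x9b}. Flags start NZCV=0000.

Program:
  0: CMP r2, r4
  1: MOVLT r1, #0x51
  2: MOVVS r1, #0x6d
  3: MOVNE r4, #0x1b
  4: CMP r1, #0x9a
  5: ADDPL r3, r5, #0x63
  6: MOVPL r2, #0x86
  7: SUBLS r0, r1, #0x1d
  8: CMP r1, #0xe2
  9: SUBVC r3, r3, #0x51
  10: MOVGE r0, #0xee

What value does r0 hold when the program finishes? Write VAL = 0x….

[0] flags=1010 → (cmp)
[1] flags=1010 LT?T → r1=0x51
[2] flags=1010 VS?F → skip
[3] flags=1010 NE?T → r4=0x1b
[4] flags=1001 → (cmp)
[5] flags=1001 PL?F → skip
[6] flags=1001 PL?F → skip
[7] flags=1001 LS?T → r0=0x34
[8] flags=0000 → (cmp)
[9] flags=0000 VC?T → r3=0xaa
[10] flags=0000 GE?T → r0=0xee

VAL = 0xee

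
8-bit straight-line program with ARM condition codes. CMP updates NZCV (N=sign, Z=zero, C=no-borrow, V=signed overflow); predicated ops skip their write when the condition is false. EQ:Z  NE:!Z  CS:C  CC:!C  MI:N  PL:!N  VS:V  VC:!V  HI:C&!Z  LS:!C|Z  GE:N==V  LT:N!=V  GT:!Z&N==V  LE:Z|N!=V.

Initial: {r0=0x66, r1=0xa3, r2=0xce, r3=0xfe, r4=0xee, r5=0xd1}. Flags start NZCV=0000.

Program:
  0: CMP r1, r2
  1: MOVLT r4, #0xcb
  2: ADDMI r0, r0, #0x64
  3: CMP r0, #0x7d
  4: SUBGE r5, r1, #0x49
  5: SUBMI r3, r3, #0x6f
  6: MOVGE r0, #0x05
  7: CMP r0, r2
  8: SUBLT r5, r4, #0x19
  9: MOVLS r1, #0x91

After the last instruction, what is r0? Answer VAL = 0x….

0: ✓ CMP  NZCV=1000
1: ✓ MOVLT  r4←0xcb
2: ✓ ADDMI  r0←0xca
3: ✓ CMP  NZCV=0011
4: · SUBGE
5: · SUBMI
6: · MOVGE
7: ✓ CMP  NZCV=1000
8: ✓ SUBLT  r5←0xb2
9: ✓ MOVLS  r1←0x91

VAL = 0xca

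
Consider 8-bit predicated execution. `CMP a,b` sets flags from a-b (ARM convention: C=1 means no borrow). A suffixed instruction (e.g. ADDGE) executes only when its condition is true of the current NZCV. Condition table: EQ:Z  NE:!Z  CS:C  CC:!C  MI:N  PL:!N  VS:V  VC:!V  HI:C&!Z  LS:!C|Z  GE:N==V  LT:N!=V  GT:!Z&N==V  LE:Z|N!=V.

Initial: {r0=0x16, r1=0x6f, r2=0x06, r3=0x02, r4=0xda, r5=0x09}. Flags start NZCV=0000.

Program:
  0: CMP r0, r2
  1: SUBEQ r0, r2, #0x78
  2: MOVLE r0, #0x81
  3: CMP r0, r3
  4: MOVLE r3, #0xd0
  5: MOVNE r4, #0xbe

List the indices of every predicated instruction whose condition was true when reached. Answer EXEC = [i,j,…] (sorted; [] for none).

EXEC = [5]

0: ✓ CMP  NZCV=0010
1: · SUBEQ
2: · MOVLE
3: ✓ CMP  NZCV=0010
4: · MOVLE
5: ✓ MOVNE  r4←0xbe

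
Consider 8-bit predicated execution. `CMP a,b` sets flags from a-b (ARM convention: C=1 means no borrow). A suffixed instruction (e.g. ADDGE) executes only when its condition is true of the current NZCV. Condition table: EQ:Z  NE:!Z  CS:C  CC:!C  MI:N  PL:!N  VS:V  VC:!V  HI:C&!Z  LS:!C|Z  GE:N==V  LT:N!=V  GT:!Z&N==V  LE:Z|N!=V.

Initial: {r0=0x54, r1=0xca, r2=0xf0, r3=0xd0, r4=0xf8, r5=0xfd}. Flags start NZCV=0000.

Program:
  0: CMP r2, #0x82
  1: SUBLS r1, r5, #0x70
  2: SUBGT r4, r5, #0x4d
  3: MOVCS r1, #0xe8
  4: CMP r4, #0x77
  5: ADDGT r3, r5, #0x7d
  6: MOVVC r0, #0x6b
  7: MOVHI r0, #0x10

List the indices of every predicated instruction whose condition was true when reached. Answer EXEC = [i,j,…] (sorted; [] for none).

EXEC = [2,3,7]

[0] flags=0010 → (cmp)
[1] flags=0010 LS?F → skip
[2] flags=0010 GT?T → r4=0xb0
[3] flags=0010 CS?T → r1=0xe8
[4] flags=0011 → (cmp)
[5] flags=0011 GT?F → skip
[6] flags=0011 VC?F → skip
[7] flags=0011 HI?T → r0=0x10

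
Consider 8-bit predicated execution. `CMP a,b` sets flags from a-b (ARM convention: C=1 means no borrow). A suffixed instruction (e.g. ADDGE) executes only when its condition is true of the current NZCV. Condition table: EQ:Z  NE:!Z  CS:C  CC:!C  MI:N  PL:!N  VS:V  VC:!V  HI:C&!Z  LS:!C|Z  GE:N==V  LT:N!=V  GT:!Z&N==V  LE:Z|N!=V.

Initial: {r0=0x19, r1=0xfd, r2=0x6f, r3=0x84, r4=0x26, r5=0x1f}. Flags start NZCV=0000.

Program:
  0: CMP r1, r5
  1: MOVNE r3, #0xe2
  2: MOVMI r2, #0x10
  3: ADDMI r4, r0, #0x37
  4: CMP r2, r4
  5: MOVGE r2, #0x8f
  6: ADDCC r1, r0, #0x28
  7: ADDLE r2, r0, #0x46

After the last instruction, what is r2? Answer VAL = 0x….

[0] flags=1010 → (cmp)
[1] flags=1010 NE?T → r3=0xe2
[2] flags=1010 MI?T → r2=0x10
[3] flags=1010 MI?T → r4=0x50
[4] flags=1000 → (cmp)
[5] flags=1000 GE?F → skip
[6] flags=1000 CC?T → r1=0x41
[7] flags=1000 LE?T → r2=0x5f

VAL = 0x5f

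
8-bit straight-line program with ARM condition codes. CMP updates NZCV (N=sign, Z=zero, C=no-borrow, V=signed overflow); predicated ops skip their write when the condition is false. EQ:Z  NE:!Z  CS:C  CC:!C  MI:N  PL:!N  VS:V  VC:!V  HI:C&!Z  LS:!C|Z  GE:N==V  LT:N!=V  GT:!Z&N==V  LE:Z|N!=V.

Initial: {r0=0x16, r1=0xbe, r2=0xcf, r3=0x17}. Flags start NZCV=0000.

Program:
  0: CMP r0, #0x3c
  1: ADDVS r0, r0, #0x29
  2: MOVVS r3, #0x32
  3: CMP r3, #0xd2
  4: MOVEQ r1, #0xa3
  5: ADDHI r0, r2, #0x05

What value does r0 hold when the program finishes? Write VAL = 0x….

[0] flags=1000 → (cmp)
[1] flags=1000 VS?F → skip
[2] flags=1000 VS?F → skip
[3] flags=0000 → (cmp)
[4] flags=0000 EQ?F → skip
[5] flags=0000 HI?F → skip

VAL = 0x16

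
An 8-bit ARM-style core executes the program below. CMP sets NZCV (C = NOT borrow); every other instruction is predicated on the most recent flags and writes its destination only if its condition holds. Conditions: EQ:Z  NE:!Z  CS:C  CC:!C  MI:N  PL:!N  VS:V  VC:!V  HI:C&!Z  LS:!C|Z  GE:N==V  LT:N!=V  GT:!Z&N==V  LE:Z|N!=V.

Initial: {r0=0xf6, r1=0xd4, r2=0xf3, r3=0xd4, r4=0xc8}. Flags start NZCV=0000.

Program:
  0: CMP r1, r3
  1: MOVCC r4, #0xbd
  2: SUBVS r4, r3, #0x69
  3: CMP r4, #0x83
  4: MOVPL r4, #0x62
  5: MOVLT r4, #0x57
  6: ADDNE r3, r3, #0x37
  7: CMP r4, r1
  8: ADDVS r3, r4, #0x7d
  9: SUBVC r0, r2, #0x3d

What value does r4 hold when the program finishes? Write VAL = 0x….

VAL = 0x62

0: ✓ CMP  NZCV=0110
1: · MOVCC
2: · SUBVS
3: ✓ CMP  NZCV=0010
4: ✓ MOVPL  r4←0x62
5: · MOVLT
6: ✓ ADDNE  r3←0x0b
7: ✓ CMP  NZCV=1001
8: ✓ ADDVS  r3←0xdf
9: · SUBVC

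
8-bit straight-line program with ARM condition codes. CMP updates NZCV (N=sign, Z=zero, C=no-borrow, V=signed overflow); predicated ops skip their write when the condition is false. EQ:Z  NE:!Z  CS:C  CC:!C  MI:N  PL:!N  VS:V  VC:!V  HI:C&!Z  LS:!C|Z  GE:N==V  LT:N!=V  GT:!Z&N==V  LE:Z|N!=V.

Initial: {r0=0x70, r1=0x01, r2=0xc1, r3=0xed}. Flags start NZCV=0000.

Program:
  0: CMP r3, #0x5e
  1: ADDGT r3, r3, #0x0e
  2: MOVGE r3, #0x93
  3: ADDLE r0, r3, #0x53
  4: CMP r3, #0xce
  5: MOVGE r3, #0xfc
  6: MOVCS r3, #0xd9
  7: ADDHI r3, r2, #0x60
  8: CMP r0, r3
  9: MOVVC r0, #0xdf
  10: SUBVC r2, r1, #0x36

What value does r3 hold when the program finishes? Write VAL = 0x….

VAL = 0x21

0: ✓ CMP  NZCV=1010
1: · ADDGT
2: · MOVGE
3: ✓ ADDLE  r0←0x40
4: ✓ CMP  NZCV=0010
5: ✓ MOVGE  r3←0xfc
6: ✓ MOVCS  r3←0xd9
7: ✓ ADDHI  r3←0x21
8: ✓ CMP  NZCV=0010
9: ✓ MOVVC  r0←0xdf
10: ✓ SUBVC  r2←0xcb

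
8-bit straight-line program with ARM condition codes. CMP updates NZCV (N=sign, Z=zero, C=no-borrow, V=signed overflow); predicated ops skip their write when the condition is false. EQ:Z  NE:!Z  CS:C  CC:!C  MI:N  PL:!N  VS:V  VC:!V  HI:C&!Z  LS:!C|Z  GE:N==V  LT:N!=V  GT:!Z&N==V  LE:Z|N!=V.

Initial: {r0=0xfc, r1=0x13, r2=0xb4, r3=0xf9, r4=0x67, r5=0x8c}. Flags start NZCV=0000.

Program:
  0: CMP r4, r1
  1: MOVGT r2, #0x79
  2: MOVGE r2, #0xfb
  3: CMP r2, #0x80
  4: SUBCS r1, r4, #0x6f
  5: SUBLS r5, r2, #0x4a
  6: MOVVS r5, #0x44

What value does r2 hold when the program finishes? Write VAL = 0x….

VAL = 0xfb

[0] flags=0010 → (cmp)
[1] flags=0010 GT?T → r2=0x79
[2] flags=0010 GE?T → r2=0xfb
[3] flags=0010 → (cmp)
[4] flags=0010 CS?T → r1=0xf8
[5] flags=0010 LS?F → skip
[6] flags=0010 VS?F → skip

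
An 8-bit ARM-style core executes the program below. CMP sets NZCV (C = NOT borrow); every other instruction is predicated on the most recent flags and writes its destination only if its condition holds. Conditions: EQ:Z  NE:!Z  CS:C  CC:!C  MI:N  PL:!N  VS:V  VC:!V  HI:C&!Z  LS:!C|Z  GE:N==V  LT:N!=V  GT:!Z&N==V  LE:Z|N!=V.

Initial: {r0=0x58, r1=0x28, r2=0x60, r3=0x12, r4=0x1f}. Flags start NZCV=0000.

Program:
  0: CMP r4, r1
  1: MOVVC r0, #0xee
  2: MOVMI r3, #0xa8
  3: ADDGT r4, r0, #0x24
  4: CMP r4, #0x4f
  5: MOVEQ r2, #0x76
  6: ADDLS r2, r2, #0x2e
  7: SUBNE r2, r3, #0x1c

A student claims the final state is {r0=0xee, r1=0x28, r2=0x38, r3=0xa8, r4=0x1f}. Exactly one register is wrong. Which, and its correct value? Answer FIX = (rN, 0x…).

0: ✓ CMP  NZCV=1000
1: ✓ MOVVC  r0←0xee
2: ✓ MOVMI  r3←0xa8
3: · ADDGT
4: ✓ CMP  NZCV=1000
5: · MOVEQ
6: ✓ ADDLS  r2←0x8e
7: ✓ SUBNE  r2←0x8c

FIX = (r2, 0x8c)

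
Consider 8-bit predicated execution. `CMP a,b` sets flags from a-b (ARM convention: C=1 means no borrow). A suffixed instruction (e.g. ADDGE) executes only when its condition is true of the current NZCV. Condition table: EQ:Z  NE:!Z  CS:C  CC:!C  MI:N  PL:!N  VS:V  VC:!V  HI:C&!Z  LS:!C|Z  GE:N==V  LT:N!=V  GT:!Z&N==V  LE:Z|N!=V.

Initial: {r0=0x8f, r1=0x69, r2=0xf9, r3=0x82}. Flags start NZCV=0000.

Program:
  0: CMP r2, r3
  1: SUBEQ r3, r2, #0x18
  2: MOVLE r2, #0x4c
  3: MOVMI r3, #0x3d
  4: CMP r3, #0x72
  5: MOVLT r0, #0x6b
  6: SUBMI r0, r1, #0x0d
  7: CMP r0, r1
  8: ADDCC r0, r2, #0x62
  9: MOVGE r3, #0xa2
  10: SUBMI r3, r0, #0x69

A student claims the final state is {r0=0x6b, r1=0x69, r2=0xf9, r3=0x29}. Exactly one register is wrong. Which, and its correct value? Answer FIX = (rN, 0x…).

0: ✓ CMP  NZCV=0010
1: · SUBEQ
2: · MOVLE
3: · MOVMI
4: ✓ CMP  NZCV=0011
5: ✓ MOVLT  r0←0x6b
6: · SUBMI
7: ✓ CMP  NZCV=0010
8: · ADDCC
9: ✓ MOVGE  r3←0xa2
10: · SUBMI

FIX = (r3, 0xa2)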